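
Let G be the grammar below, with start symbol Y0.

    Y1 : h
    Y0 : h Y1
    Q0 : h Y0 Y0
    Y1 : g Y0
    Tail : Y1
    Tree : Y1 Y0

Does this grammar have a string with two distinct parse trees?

(Tree, Tail, Q0 are unreachable from Y0, so their rules don't affect L(Y0).) Each reachable nonterminal has at most one production per leading terminal, and all productions are right-linear; the derivation is determined token-by-token.

Unambiguous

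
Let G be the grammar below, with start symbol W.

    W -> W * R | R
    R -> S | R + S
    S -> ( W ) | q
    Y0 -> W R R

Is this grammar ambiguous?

Unambiguous

Only W, R, S are reachable from W; ignoring the rest: This is a standard precedence ladder (W over R over S), with each level left-recursive on its own operator ('*' at W, '+' at R). That structure is LR(1), hence unambiguous.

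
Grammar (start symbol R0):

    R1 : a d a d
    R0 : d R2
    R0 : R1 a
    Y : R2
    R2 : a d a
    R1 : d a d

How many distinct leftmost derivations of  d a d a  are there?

Parse trees for d a d a:
  [R0 d [R2 a d a]]
  [R0 [R1 d a d] a]

2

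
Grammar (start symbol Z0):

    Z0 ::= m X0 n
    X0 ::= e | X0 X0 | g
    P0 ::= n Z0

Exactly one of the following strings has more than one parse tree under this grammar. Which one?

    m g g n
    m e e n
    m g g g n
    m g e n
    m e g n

m g g n: 1 tree
m e e n: 1 tree
m g g g n: 2 trees
m g e n: 1 tree
m e g n: 1 tree

m g g g n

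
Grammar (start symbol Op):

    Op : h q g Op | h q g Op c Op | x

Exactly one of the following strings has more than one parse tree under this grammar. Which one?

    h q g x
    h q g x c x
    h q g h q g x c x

h q g x: 1 tree
h q g x c x: 1 tree
h q g h q g x c x: 2 trees

h q g h q g x c x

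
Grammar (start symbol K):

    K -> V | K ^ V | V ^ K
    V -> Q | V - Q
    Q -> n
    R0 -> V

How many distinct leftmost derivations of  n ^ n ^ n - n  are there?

Parse trees for n ^ n ^ n - n:
  [K [K [K [V [Q n]]] ^ [V [Q n]]] ^ [V [V [Q n]] - [Q n]]]
  [K [K [V [Q n]] ^ [K [V [Q n]]]] ^ [V [V [Q n]] - [Q n]]]
  [K [V [Q n]] ^ [K [K [V [Q n]]] ^ [V [V [Q n]] - [Q n]]]]
  [K [V [Q n]] ^ [K [V [Q n]] ^ [K [V [V [Q n]] - [Q n]]]]]

4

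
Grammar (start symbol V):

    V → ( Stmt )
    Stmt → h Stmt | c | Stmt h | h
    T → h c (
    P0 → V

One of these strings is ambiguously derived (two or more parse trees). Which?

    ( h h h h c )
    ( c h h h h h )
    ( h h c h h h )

( h h c h h h )

( h h h h c ): 1 tree
( c h h h h h ): 1 tree
( h h c h h h ): 10 trees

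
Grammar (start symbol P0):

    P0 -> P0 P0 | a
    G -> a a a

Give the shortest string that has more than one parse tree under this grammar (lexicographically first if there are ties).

length 1: no string has ≥2 trees
length 2: no string has ≥2 trees
length 3: a a a has 2 parse trees

Two derivations of a a a:
  P0 ⇒ P0 P0 ⇒ P0 P0 P0 ⇒ a P0 P0 ⇒ a a P0 ⇒ a a a
  P0 ⇒ P0 P0 ⇒ a P0 ⇒ a P0 P0 ⇒ a a P0 ⇒ a a a

a a a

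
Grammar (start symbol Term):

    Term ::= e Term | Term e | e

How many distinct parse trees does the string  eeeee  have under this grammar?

Parse trees for eeeee (showing first 6 of 16):
  [Term e [Term e [Term e [Term e [Term e]]]]]
  [Term e [Term e [Term e [Term [Term e] e]]]]
  [Term e [Term e [Term [Term e [Term e]] e]]]
  [Term e [Term e [Term [Term [Term e] e] e]]]
  [Term e [Term [Term e [Term e [Term e]]] e]]
  [Term e [Term [Term e [Term [Term e] e]] e]]

16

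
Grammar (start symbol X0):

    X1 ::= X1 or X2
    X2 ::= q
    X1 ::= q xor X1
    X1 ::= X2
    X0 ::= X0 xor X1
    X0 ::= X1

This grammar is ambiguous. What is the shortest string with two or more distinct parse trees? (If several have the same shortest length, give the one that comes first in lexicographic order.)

length 1: no string has ≥2 trees
length 3: q xor q has 2 parse trees

Two derivations of q xor q:
  X0 ⇒ X0 xor X1 ⇒ X1 xor X1 ⇒ X2 xor X1 ⇒ q xor X1 ⇒ q xor X2 ⇒ q xor q
  X0 ⇒ X1 ⇒ q xor X1 ⇒ q xor X2 ⇒ q xor q

q xor q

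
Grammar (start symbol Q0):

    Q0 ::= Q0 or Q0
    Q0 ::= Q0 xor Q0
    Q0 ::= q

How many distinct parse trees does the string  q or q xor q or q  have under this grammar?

Parse trees for q or q xor q or q:
  [Q0 [Q0 q] or [Q0 [Q0 [Q0 q] xor [Q0 q]] or [Q0 q]]]
  [Q0 [Q0 q] or [Q0 [Q0 q] xor [Q0 [Q0 q] or [Q0 q]]]]
  [Q0 [Q0 [Q0 q] or [Q0 [Q0 q] xor [Q0 q]]] or [Q0 q]]
  [Q0 [Q0 [Q0 [Q0 q] or [Q0 q]] xor [Q0 q]] or [Q0 q]]
  [Q0 [Q0 [Q0 q] or [Q0 q]] xor [Q0 [Q0 q] or [Q0 q]]]

5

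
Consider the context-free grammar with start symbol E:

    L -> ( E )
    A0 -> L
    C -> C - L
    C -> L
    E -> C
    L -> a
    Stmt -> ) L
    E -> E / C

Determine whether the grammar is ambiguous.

Unambiguous

Only E, C, L are reachable from E; ignoring the rest: This is a standard precedence ladder (E over C over L), with each level left-recursive on its own operator ('/' at E, '-' at C). That structure is LR(1), hence unambiguous.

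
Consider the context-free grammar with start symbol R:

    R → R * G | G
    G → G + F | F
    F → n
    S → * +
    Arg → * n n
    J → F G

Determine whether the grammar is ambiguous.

Only R, G, F are reachable from R; ignoring the rest: R → R * G | G  ;  G → G + F | F  — a left-associative chain with F at the bottom. Each string factors uniquely by precedence.

Unambiguous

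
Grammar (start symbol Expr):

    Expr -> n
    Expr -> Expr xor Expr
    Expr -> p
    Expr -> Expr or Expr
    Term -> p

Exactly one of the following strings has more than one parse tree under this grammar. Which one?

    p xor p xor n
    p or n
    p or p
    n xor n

p xor p xor n

p xor p xor n: 2 trees
p or n: 1 tree
p or p: 1 tree
n xor n: 1 tree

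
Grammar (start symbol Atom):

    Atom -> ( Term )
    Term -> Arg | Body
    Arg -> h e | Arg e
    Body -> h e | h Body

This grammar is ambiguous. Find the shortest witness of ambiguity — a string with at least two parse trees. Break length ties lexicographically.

length 4: ( h e ) has 2 parse trees

Two derivations of ( h e ):
  Atom ⇒ ( Term ) ⇒ ( Arg ) ⇒ ( h e )
  Atom ⇒ ( Term ) ⇒ ( Body ) ⇒ ( h e )

( h e )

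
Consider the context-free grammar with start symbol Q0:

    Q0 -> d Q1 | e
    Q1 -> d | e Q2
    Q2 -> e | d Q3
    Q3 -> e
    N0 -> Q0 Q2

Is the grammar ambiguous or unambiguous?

Unambiguous

(N0 is unreachable from Q0, so its rules don't affect L(Q0).) Each reachable nonterminal has at most one production per leading terminal, and all productions are right-linear; the derivation is determined token-by-token.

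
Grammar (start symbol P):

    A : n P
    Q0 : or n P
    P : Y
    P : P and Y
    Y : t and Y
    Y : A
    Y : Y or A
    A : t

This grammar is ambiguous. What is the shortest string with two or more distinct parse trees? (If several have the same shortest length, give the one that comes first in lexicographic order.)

t and t

length 1: no string has ≥2 trees
length 2: no string has ≥2 trees
length 3: t and t has 2 parse trees

Two derivations of t and t:
  P ⇒ Y ⇒ t and Y ⇒ t and A ⇒ t and t
  P ⇒ P and Y ⇒ Y and Y ⇒ A and Y ⇒ t and Y ⇒ t and A ⇒ t and t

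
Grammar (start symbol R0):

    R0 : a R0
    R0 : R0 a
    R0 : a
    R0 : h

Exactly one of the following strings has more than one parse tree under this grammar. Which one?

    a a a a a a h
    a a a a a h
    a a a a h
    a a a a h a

a a a a a a h: 1 tree
a a a a a h: 1 tree
a a a a h: 1 tree
a a a a h a: 5 trees

a a a a h a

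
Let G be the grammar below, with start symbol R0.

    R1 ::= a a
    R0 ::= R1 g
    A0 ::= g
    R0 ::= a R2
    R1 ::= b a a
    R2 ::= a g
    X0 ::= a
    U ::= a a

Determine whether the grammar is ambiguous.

Ambiguous

Witness: a a g

Derivation 1: R0 ⇒ R1 g ⇒ a a g
Derivation 2: R0 ⇒ a R2 ⇒ a a g

Two distinct leftmost derivations for the same string.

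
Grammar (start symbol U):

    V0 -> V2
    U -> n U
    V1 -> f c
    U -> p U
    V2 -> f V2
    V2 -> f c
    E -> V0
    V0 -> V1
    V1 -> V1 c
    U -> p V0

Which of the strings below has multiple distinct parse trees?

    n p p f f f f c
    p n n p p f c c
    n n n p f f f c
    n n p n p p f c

n p p f f f f c: 1 tree
p n n p p f c c: 1 tree
n n n p f f f c: 1 tree
n n p n p p f c: 2 trees

n n p n p p f c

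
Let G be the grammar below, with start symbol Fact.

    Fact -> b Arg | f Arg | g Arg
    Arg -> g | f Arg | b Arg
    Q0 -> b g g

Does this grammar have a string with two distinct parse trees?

Only Fact, Arg are reachable from Fact; ignoring the rest: The reachable rules are right-linear with at most one rule per (nonterminal, next-terminal) pair. Each input token forces the next rule, so parsing is deterministic.

Unambiguous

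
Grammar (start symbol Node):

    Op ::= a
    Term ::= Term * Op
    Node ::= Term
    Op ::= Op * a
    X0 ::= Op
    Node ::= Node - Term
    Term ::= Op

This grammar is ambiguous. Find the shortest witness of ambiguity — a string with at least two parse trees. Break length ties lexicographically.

a * a

length 1: no string has ≥2 trees
length 3: a * a has 2 parse trees

Two derivations of a * a:
  Node ⇒ Term ⇒ Term * Op ⇒ Op * Op ⇒ a * Op ⇒ a * a
  Node ⇒ Term ⇒ Op ⇒ Op * a ⇒ a * a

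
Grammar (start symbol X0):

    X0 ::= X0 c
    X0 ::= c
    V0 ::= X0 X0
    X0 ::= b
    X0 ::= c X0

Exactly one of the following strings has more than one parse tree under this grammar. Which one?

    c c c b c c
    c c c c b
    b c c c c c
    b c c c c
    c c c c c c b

c c c b c c: 10 trees
c c c c b: 1 tree
b c c c c c: 1 tree
b c c c c: 1 tree
c c c c c c b: 1 tree

c c c b c c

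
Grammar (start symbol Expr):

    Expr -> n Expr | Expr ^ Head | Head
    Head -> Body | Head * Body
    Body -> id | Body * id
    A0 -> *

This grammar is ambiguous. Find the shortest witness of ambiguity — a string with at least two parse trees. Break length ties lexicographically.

length 1: no string has ≥2 trees
length 2: no string has ≥2 trees
length 3: id * id has 2 parse trees

Two derivations of id * id:
  Expr ⇒ Head ⇒ Body ⇒ Body * id ⇒ id * id
  Expr ⇒ Head ⇒ Head * Body ⇒ Body * Body ⇒ id * Body ⇒ id * id

id * id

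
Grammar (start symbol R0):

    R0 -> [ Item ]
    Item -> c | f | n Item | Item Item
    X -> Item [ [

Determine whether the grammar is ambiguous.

Ambiguous

Witness: [ c c c ]

Derivation 1: R0 ⇒ [ Item ] ⇒ [ Item Item ] ⇒ [ c Item ] ⇒ [ c Item Item ] ⇒ [ c c Item ] ⇒ [ c c c ]
Derivation 2: R0 ⇒ [ Item ] ⇒ [ Item Item ] ⇒ [ Item Item Item ] ⇒ [ c Item Item ] ⇒ [ c c Item ] ⇒ [ c c c ]

Two distinct leftmost derivations for the same string.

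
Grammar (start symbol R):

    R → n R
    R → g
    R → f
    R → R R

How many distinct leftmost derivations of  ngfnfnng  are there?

Parse trees for ngfnfnng (showing first 6 of 19):
  [R n [R [R g] [R [R f] [R n [R [R f] [R n [R n [R g]]]]]]]]
  [R n [R [R g] [R [R f] [R [R n [R f]] [R n [R n [R g]]]]]]]
  [R n [R [R g] [R [R [R f] [R n [R f]]] [R n [R n [R g]]]]]]
  [R n [R [R [R g] [R f]] [R n [R [R f] [R n [R n [R g]]]]]]]
  [R n [R [R [R g] [R f]] [R [R n [R f]] [R n [R n [R g]]]]]]
  [R n [R [R [R g] [R [R f] [R n [R f]]]] [R n [R n [R g]]]]]

19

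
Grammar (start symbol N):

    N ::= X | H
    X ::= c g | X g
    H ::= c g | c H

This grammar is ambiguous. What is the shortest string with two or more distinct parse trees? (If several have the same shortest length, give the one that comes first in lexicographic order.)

c g

length 2: c g has 2 parse trees

Two derivations of c g:
  N ⇒ X ⇒ c g
  N ⇒ H ⇒ c g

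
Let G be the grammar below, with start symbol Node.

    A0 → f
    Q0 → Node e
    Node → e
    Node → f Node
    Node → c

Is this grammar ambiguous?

Only Node is reachable from Node; ignoring the rest: Each reachable nonterminal has at most one production per leading terminal, and all productions are right-linear; the derivation is determined token-by-token.

Unambiguous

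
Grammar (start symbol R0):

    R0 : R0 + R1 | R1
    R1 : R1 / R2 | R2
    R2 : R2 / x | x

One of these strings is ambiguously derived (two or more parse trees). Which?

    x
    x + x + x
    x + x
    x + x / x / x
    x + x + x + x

x: 1 tree
x + x + x: 1 tree
x + x: 1 tree
x + x / x / x: 4 trees
x + x + x + x: 1 tree

x + x / x / x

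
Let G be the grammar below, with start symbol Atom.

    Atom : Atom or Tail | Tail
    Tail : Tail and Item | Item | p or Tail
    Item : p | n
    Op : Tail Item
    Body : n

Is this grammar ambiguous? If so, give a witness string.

Ambiguous

Witness: p or n

Derivation 1: Atom ⇒ Atom or Tail ⇒ Tail or Tail ⇒ Item or Tail ⇒ p or Tail ⇒ p or Item ⇒ p or n
Derivation 2: Atom ⇒ Tail ⇒ p or Tail ⇒ p or Item ⇒ p or n

Two distinct leftmost derivations for the same string.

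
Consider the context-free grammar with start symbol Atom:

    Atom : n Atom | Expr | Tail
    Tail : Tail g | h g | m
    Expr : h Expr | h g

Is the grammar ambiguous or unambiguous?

Ambiguous

Witness: h g

Derivation 1: Atom ⇒ Expr ⇒ h g
Derivation 2: Atom ⇒ Tail ⇒ h g

Two distinct leftmost derivations for the same string.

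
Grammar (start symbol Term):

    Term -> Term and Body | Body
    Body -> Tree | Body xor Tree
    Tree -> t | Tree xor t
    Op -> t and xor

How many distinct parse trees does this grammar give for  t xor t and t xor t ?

4

Parse trees for t xor t and t xor t:
  [Term [Term [Body [Tree [Tree t] xor t]]] and [Body [Tree [Tree t] xor t]]]
  [Term [Term [Body [Tree [Tree t] xor t]]] and [Body [Body [Tree t]] xor [Tree t]]]
  [Term [Term [Body [Body [Tree t]] xor [Tree t]]] and [Body [Tree [Tree t] xor t]]]
  [Term [Term [Body [Body [Tree t]] xor [Tree t]]] and [Body [Body [Tree t]] xor [Tree t]]]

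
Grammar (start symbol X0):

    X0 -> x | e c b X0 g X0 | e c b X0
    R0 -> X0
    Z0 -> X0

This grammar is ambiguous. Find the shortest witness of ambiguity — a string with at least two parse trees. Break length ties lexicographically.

e c b e c b x g x

length 1: no string has ≥2 trees
length 4: no string has ≥2 trees
length 6: no string has ≥2 trees
length 7: no string has ≥2 trees
length 9: e c b e c b x g x has 2 parse trees

Two derivations of e c b e c b x g x:
  X0 ⇒ e c b X0 g X0 ⇒ e c b e c b X0 g X0 ⇒ e c b e c b x g X0 ⇒ e c b e c b x g x
  X0 ⇒ e c b X0 ⇒ e c b e c b X0 g X0 ⇒ e c b e c b x g X0 ⇒ e c b e c b x g x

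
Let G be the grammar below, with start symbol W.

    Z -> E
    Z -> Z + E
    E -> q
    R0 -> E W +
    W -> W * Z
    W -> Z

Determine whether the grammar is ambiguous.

Unambiguous

Only W, Z, E are reachable from W; ignoring the rest: W → W * Z | Z  ;  Z → Z + E | E  — a left-associative chain with E at the bottom. Each string factors uniquely by precedence.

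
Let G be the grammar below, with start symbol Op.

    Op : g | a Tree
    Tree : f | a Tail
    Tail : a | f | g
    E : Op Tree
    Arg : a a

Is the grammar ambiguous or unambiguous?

(E, Arg are unreachable from Op, so their rules don't affect L(Op).) The reachable rules are right-linear with at most one rule per (nonterminal, next-terminal) pair. Each input token forces the next rule, so parsing is deterministic.

Unambiguous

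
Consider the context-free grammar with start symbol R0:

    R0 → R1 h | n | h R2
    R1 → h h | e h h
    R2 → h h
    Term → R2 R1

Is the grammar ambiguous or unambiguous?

Witness: h h h

Derivation 1: R0 ⇒ R1 h ⇒ h h h
Derivation 2: R0 ⇒ h R2 ⇒ h h h

Two distinct leftmost derivations for the same string.

Ambiguous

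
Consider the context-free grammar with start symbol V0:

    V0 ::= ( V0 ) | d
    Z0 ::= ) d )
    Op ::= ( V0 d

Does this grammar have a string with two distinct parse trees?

Only V0 is reachable from V0; ignoring the rest: Each string is a nest of matched brackets around a single atom. An opening bracket forces the recursive rule; an atom forces the base rule.

Unambiguous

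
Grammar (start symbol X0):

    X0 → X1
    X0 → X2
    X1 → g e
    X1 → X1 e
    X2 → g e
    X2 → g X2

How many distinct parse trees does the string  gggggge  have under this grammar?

1

Parse trees for gggggge:
  [X0 [X2 g [X2 g [X2 g [X2 g [X2 g [X2 g e]]]]]]]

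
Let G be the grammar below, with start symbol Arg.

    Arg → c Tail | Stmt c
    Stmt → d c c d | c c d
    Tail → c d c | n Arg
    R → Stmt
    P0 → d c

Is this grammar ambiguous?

Ambiguous

Witness: c c d c

Derivation 1: Arg ⇒ c Tail ⇒ c c d c
Derivation 2: Arg ⇒ Stmt c ⇒ c c d c

Two distinct leftmost derivations for the same string.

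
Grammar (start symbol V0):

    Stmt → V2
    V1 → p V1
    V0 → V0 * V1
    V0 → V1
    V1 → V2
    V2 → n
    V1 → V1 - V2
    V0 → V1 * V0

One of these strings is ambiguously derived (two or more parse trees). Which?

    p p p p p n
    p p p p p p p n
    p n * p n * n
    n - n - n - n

p p p p p n: 1 tree
p p p p p p p n: 1 tree
p n * p n * n: 4 trees
n - n - n - n: 1 tree

p n * p n * n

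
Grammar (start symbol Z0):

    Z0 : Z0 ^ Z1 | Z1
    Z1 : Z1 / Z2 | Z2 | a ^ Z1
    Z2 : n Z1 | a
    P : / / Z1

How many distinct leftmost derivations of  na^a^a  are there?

4

Parse trees for na^a^a:
  [Z0 [Z0 [Z1 [Z2 n [Z1 [Z2 a]]]]] ^ [Z1 a ^ [Z1 [Z2 a]]]]
  [Z0 [Z0 [Z0 [Z1 [Z2 n [Z1 [Z2 a]]]]] ^ [Z1 [Z2 a]]] ^ [Z1 [Z2 a]]]
  [Z0 [Z0 [Z1 [Z2 n [Z1 a ^ [Z1 [Z2 a]]]]]] ^ [Z1 [Z2 a]]]
  [Z0 [Z1 [Z2 n [Z1 a ^ [Z1 a ^ [Z1 [Z2 a]]]]]]]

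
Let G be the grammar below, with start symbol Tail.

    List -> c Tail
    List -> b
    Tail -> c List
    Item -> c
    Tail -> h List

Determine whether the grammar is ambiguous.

Only Tail, List are reachable from Tail; ignoring the rest: Each reachable nonterminal has at most one production per leading terminal, and all productions are right-linear; the derivation is determined token-by-token.

Unambiguous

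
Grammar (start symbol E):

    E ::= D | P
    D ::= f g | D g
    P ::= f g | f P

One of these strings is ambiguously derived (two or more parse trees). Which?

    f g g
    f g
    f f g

f g g: 1 tree
f g: 2 trees
f f g: 1 tree

f g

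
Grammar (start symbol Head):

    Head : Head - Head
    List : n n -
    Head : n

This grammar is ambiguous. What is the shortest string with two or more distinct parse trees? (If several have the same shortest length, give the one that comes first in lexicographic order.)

n - n - n

length 1: no string has ≥2 trees
length 3: no string has ≥2 trees
length 5: n - n - n has 2 parse trees

Two derivations of n - n - n:
  Head ⇒ Head - Head ⇒ Head - Head - Head ⇒ n - Head - Head ⇒ n - n - Head ⇒ n - n - n
  Head ⇒ Head - Head ⇒ n - Head ⇒ n - Head - Head ⇒ n - n - Head ⇒ n - n - n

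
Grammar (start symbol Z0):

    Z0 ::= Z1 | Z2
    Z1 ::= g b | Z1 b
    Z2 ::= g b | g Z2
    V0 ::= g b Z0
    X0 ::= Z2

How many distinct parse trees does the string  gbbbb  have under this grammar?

Parse trees for gbbbb:
  [Z0 [Z1 [Z1 [Z1 [Z1 g b] b] b] b]]

1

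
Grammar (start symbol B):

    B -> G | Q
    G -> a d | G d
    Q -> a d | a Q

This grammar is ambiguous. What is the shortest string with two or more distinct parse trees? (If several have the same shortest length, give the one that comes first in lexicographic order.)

length 2: a d has 2 parse trees

Two derivations of a d:
  B ⇒ G ⇒ a d
  B ⇒ Q ⇒ a d

a d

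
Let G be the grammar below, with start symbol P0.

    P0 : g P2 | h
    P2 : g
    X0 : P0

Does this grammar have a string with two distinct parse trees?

Unambiguous

Only P0, P2 are reachable from P0; ignoring the rest: The reachable rules are right-linear with at most one rule per (nonterminal, next-terminal) pair. Each input token forces the next rule, so parsing is deterministic.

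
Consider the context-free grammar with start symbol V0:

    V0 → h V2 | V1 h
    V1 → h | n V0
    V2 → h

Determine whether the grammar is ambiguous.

Witness: h h

Derivation 1: V0 ⇒ h V2 ⇒ h h
Derivation 2: V0 ⇒ V1 h ⇒ h h

Two distinct leftmost derivations for the same string.

Ambiguous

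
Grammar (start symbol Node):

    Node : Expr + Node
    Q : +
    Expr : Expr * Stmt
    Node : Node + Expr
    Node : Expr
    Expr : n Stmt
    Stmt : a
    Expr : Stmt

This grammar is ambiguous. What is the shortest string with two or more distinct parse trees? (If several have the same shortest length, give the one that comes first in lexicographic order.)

a + a

length 1: no string has ≥2 trees
length 2: no string has ≥2 trees
length 3: a + a has 2 parse trees

Two derivations of a + a:
  Node ⇒ Expr + Node ⇒ Stmt + Node ⇒ a + Node ⇒ a + Expr ⇒ a + Stmt ⇒ a + a
  Node ⇒ Node + Expr ⇒ Expr + Expr ⇒ Stmt + Expr ⇒ a + Expr ⇒ a + Stmt ⇒ a + a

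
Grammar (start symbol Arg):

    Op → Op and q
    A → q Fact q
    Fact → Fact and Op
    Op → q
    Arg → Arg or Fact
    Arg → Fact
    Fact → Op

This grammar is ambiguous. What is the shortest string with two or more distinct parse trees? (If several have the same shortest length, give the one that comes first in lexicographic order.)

length 1: no string has ≥2 trees
length 3: q and q has 2 parse trees

Two derivations of q and q:
  Arg ⇒ Fact ⇒ Fact and Op ⇒ Op and Op ⇒ q and Op ⇒ q and q
  Arg ⇒ Fact ⇒ Op ⇒ Op and q ⇒ q and q

q and q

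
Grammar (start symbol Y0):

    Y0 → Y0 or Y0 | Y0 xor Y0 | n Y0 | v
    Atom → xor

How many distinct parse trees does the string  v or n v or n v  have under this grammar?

3

Parse trees for v or n v or n v:
  [Y0 [Y0 v] or [Y0 [Y0 n [Y0 v]] or [Y0 n [Y0 v]]]]
  [Y0 [Y0 v] or [Y0 n [Y0 [Y0 v] or [Y0 n [Y0 v]]]]]
  [Y0 [Y0 [Y0 v] or [Y0 n [Y0 v]]] or [Y0 n [Y0 v]]]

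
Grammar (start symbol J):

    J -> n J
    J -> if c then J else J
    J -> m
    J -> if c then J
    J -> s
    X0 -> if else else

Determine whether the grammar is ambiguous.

Ambiguous

Witness: if c then if c then m else m

Derivation 1: J ⇒ if c then J else J ⇒ if c then if c then J else J ⇒ if c then if c then m else J ⇒ if c then if c then m else m
Derivation 2: J ⇒ if c then J ⇒ if c then if c then J else J ⇒ if c then if c then m else J ⇒ if c then if c then m else m

Two distinct leftmost derivations for the same string.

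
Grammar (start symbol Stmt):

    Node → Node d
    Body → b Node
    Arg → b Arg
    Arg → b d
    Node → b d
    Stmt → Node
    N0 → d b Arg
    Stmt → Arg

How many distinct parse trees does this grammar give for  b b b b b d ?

1

Parse trees for b b b b b d:
  [Stmt [Arg b [Arg b [Arg b [Arg b [Arg b d]]]]]]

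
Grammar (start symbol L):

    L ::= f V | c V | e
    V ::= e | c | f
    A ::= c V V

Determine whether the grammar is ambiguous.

(A is unreachable from L, so its rules don't affect L(L).) Restricted to the reachable nonterminals, every rule has the form A → t or A → t B, and no two rules for the same A share a first terminal. The grammar encodes a DFA — one run per string.

Unambiguous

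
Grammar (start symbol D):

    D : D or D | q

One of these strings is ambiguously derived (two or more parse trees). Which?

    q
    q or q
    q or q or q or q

q: 1 tree
q or q: 1 tree
q or q or q or q: 5 trees

q or q or q or q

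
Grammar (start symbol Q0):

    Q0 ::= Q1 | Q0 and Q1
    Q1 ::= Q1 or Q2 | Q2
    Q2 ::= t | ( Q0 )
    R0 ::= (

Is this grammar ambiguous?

Unambiguous

Only Q0, Q1, Q2 are reachable from Q0; ignoring the rest: This is a standard precedence ladder (Q0 over Q1 over Q2), with each level left-recursive on its own operator ('and' at Q0, 'or' at Q1). That structure is LR(1), hence unambiguous.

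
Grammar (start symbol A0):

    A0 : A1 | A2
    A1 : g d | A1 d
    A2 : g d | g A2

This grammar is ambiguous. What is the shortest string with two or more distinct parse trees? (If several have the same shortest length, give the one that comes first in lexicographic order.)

length 2: g d has 2 parse trees

Two derivations of g d:
  A0 ⇒ A1 ⇒ g d
  A0 ⇒ A2 ⇒ g d

g d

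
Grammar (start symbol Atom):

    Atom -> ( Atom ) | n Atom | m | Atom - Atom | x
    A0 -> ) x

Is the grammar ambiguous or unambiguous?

Ambiguous

Witness: n m - m

Derivation 1: Atom ⇒ n Atom ⇒ n Atom - Atom ⇒ n m - Atom ⇒ n m - m
Derivation 2: Atom ⇒ Atom - Atom ⇒ n Atom - Atom ⇒ n m - Atom ⇒ n m - m

Two distinct leftmost derivations for the same string.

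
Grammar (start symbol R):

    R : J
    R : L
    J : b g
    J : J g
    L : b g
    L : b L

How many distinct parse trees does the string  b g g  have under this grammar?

Parse trees for b g g:
  [R [J [J b g] g]]

1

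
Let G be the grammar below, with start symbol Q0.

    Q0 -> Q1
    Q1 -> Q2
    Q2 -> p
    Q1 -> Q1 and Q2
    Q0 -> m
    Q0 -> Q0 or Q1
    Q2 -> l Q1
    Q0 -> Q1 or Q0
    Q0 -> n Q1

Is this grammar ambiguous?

Witness: p or p

Derivation 1: Q0 ⇒ Q0 or Q1 ⇒ Q1 or Q1 ⇒ Q2 or Q1 ⇒ p or Q1 ⇒ p or Q2 ⇒ p or p
Derivation 2: Q0 ⇒ Q1 or Q0 ⇒ Q2 or Q0 ⇒ p or Q0 ⇒ p or Q1 ⇒ p or Q2 ⇒ p or p

Two distinct leftmost derivations for the same string.

Ambiguous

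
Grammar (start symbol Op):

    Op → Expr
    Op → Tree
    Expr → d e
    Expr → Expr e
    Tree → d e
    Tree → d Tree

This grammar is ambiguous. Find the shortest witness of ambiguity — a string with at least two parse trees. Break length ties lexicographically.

length 2: d e has 2 parse trees

Two derivations of d e:
  Op ⇒ Expr ⇒ d e
  Op ⇒ Tree ⇒ d e

d e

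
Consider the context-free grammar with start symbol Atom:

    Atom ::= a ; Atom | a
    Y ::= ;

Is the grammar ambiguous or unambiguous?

Unambiguous

(Y is unreachable from Atom, so its rules don't affect L(Atom).) Right-recursive list with a separator: after each atom, whether the separator follows determines the rule. One parse per string.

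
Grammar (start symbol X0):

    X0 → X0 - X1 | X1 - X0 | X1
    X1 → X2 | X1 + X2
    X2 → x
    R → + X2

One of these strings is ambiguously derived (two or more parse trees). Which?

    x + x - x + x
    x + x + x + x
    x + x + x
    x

x + x - x + x: 2 trees
x + x + x + x: 1 tree
x + x + x: 1 tree
x: 1 tree

x + x - x + x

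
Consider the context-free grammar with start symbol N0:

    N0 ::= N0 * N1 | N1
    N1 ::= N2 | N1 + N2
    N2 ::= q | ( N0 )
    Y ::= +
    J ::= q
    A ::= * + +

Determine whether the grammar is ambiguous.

(Y, J, A are unreachable from N0, so their rules don't affect L(N0).) The grammar is stratified — N0 handles '*' (left-recursive), N1 handles '+', N2 atoms. Each operator has a fixed associativity and precedence level, so every string has one parse.

Unambiguous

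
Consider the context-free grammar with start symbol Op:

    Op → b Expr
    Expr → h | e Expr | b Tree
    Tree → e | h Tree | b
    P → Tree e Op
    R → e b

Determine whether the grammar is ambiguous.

Unambiguous

Only Op, Expr, Tree are reachable from Op; ignoring the rest: The reachable rules are right-linear with at most one rule per (nonterminal, next-terminal) pair. Each input token forces the next rule, so parsing is deterministic.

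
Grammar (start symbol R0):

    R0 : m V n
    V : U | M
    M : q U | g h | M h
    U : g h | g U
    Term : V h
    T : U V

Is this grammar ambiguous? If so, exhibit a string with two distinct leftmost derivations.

Ambiguous

Witness: m g h n

Derivation 1: R0 ⇒ m V n ⇒ m U n ⇒ m g h n
Derivation 2: R0 ⇒ m V n ⇒ m M n ⇒ m g h n

Two distinct leftmost derivations for the same string.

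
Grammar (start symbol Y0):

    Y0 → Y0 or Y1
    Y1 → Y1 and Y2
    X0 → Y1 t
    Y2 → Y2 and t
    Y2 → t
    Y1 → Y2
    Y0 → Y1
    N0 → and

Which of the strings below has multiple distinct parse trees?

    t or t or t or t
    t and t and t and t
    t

t or t or t or t: 1 tree
t and t and t and t: 8 trees
t: 1 tree

t and t and t and t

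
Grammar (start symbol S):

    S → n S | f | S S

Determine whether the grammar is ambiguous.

Witness: f f f

Derivation 1: S ⇒ S S ⇒ f S ⇒ f S S ⇒ f f S ⇒ f f f
Derivation 2: S ⇒ S S ⇒ S S S ⇒ f S S ⇒ f f S ⇒ f f f

Two distinct leftmost derivations for the same string.

Ambiguous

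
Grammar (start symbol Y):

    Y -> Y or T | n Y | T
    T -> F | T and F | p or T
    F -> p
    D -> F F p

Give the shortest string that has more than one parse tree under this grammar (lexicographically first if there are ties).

p or p

length 1: no string has ≥2 trees
length 2: no string has ≥2 trees
length 3: p or p has 2 parse trees

Two derivations of p or p:
  Y ⇒ Y or T ⇒ T or T ⇒ F or T ⇒ p or T ⇒ p or F ⇒ p or p
  Y ⇒ T ⇒ p or T ⇒ p or F ⇒ p or p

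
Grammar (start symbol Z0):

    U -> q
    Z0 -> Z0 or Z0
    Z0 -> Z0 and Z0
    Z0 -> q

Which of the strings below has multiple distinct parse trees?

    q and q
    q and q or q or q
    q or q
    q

q and q: 1 tree
q and q or q or q: 5 trees
q or q: 1 tree
q: 1 tree

q and q or q or q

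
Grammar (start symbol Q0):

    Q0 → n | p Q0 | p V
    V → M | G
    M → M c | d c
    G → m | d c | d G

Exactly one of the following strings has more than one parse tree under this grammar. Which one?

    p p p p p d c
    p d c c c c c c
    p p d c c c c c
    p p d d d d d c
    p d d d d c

p p p p p d c: 2 trees
p d c c c c c c: 1 tree
p p d c c c c c: 1 tree
p p d d d d d c: 1 tree
p d d d d c: 1 tree

p p p p p d c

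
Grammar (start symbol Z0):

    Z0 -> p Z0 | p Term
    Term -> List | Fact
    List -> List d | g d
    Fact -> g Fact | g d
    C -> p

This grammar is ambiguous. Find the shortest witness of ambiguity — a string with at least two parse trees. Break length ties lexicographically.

length 3: p g d has 2 parse trees

Two derivations of p g d:
  Z0 ⇒ p Term ⇒ p List ⇒ p g d
  Z0 ⇒ p Term ⇒ p Fact ⇒ p g d

p g d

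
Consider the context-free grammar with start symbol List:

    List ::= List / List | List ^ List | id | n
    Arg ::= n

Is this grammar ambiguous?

Witness: id / id / id

Derivation 1: List ⇒ List / List ⇒ List / List / List ⇒ id / List / List ⇒ id / id / List ⇒ id / id / id
Derivation 2: List ⇒ List / List ⇒ id / List ⇒ id / List / List ⇒ id / id / List ⇒ id / id / id

Two distinct leftmost derivations for the same string.

Ambiguous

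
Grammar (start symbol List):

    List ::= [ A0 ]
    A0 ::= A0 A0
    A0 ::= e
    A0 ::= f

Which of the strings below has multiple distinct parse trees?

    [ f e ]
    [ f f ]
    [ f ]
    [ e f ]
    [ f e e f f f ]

[ f e ]: 1 tree
[ f f ]: 1 tree
[ f ]: 1 tree
[ e f ]: 1 tree
[ f e e f f f ]: 42 trees

[ f e e f f f ]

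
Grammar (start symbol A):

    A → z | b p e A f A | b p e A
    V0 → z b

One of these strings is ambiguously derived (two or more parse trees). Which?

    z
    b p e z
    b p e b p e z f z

b p e b p e z f z

z: 1 tree
b p e z: 1 tree
b p e b p e z f z: 2 trees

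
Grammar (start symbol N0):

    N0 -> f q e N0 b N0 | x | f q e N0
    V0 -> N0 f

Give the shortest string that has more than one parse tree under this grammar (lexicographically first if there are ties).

f q e f q e x b x

length 1: no string has ≥2 trees
length 4: no string has ≥2 trees
length 6: no string has ≥2 trees
length 7: no string has ≥2 trees
length 9: f q e f q e x b x has 2 parse trees

Two derivations of f q e f q e x b x:
  N0 ⇒ f q e N0 b N0 ⇒ f q e f q e N0 b N0 ⇒ f q e f q e x b N0 ⇒ f q e f q e x b x
  N0 ⇒ f q e N0 ⇒ f q e f q e N0 b N0 ⇒ f q e f q e x b N0 ⇒ f q e f q e x b x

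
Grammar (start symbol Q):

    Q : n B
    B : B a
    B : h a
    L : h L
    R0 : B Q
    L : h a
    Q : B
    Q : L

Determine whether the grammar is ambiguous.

Witness: h a

Derivation 1: Q ⇒ B ⇒ h a
Derivation 2: Q ⇒ L ⇒ h a

Two distinct leftmost derivations for the same string.

Ambiguous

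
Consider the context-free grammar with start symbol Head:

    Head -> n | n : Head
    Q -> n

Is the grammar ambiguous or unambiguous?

Unambiguous

Only Head is reachable from Head; ignoring the rest: Right-recursive list with a separator: after each atom, whether the separator follows determines the rule. One parse per string.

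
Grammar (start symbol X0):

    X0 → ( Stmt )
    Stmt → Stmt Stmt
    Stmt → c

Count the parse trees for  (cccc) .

5

Parse trees for (cccc):
  [X0 ( [Stmt [Stmt c] [Stmt [Stmt c] [Stmt [Stmt c] [Stmt c]]]] )]
  [X0 ( [Stmt [Stmt c] [Stmt [Stmt [Stmt c] [Stmt c]] [Stmt c]]] )]
  [X0 ( [Stmt [Stmt [Stmt c] [Stmt c]] [Stmt [Stmt c] [Stmt c]]] )]
  [X0 ( [Stmt [Stmt [Stmt c] [Stmt [Stmt c] [Stmt c]]] [Stmt c]] )]
  [X0 ( [Stmt [Stmt [Stmt [Stmt c] [Stmt c]] [Stmt c]] [Stmt c]] )]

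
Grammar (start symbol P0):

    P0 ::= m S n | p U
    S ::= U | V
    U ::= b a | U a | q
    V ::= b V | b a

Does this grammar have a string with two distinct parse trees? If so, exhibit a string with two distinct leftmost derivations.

Ambiguous

Witness: m b a n

Derivation 1: P0 ⇒ m S n ⇒ m U n ⇒ m b a n
Derivation 2: P0 ⇒ m S n ⇒ m V n ⇒ m b a n

Two distinct leftmost derivations for the same string.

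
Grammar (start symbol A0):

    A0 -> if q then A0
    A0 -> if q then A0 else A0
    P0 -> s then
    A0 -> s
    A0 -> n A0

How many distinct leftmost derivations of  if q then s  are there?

1

Parse trees for if q then s:
  [A0 if q then [A0 s]]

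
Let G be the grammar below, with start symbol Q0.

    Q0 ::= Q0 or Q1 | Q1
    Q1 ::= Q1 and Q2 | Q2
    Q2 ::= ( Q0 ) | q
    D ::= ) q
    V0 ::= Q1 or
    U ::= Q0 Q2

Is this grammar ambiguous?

Only Q0, Q1, Q2 are reachable from Q0; ignoring the rest: Q0 → Q0 or Q1 | Q1  ;  Q1 → Q1 and Q2 | Q2  — a left-associative chain with Q2 at the bottom. Each string factors uniquely by precedence.

Unambiguous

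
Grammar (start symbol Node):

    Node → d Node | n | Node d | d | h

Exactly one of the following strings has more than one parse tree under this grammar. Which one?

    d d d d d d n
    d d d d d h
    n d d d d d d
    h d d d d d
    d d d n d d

d d d n d d

d d d d d d n: 1 tree
d d d d d h: 1 tree
n d d d d d d: 1 tree
h d d d d d: 1 tree
d d d n d d: 10 trees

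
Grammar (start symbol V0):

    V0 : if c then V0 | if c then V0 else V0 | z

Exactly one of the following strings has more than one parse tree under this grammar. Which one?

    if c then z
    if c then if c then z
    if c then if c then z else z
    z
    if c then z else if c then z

if c then if c then z else z

if c then z: 1 tree
if c then if c then z: 1 tree
if c then if c then z else z: 2 trees
z: 1 tree
if c then z else if c then z: 1 tree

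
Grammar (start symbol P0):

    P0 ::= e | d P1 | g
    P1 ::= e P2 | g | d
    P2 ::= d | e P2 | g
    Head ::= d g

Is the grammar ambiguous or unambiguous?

Unambiguous

(Head is unreachable from P0, so its rules don't affect L(P0).) Each reachable nonterminal has at most one production per leading terminal, and all productions are right-linear; the derivation is determined token-by-token.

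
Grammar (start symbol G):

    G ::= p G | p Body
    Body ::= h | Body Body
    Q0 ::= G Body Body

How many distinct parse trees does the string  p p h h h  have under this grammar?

Parse trees for p p h h h:
  [G p [G p [Body [Body h] [Body [Body h] [Body h]]]]]
  [G p [G p [Body [Body [Body h] [Body h]] [Body h]]]]

2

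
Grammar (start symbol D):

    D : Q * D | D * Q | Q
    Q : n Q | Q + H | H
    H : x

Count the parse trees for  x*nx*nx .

Parse trees for x*nx*nx:
  [D [Q [H x]] * [D [Q n [Q [H x]]] * [D [Q n [Q [H x]]]]]]
  [D [Q [H x]] * [D [D [Q n [Q [H x]]]] * [Q n [Q [H x]]]]]
  [D [D [Q [H x]] * [D [Q n [Q [H x]]]]] * [Q n [Q [H x]]]]
  [D [D [D [Q [H x]]] * [Q n [Q [H x]]]] * [Q n [Q [H x]]]]

4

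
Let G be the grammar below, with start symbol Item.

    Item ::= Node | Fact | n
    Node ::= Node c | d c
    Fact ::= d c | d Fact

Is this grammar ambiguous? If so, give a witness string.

Witness: d c

Derivation 1: Item ⇒ Node ⇒ d c
Derivation 2: Item ⇒ Fact ⇒ d c

Two distinct leftmost derivations for the same string.

Ambiguous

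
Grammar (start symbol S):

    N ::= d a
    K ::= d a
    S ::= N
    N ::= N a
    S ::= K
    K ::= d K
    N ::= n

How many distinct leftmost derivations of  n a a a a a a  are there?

1

Parse trees for n a a a a a a:
  [S [N [N [N [N [N [N [N n] a] a] a] a] a] a]]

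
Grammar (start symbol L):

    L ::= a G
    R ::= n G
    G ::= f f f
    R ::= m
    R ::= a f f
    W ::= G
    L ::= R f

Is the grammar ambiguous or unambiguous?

Witness: a f f f

Derivation 1: L ⇒ a G ⇒ a f f f
Derivation 2: L ⇒ R f ⇒ a f f f

Two distinct leftmost derivations for the same string.

Ambiguous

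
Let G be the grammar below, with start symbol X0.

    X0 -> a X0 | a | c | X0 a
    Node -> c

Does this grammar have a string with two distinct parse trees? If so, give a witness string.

Ambiguous

Witness: a a

Derivation 1: X0 ⇒ a X0 ⇒ a a
Derivation 2: X0 ⇒ X0 a ⇒ a a

Two distinct leftmost derivations for the same string.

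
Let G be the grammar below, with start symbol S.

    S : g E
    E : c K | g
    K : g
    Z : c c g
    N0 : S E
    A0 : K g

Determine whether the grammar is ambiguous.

Unambiguous

(Z, N0, A0 are unreachable from S, so their rules don't affect L(S).) The reachable rules are right-linear with at most one rule per (nonterminal, next-terminal) pair. Each input token forces the next rule, so parsing is deterministic.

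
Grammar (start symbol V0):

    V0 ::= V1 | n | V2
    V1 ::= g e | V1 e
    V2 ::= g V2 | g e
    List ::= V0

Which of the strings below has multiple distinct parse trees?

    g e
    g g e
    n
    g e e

g e

g e: 2 trees
g g e: 1 tree
n: 1 tree
g e e: 1 tree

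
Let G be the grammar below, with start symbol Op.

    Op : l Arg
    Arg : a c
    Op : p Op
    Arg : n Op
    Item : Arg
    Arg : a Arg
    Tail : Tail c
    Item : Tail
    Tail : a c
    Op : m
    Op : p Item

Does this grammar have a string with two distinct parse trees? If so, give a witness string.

Witness: p a c

Derivation 1: Op ⇒ p Item ⇒ p Arg ⇒ p a c
Derivation 2: Op ⇒ p Item ⇒ p Tail ⇒ p a c

Two distinct leftmost derivations for the same string.

Ambiguous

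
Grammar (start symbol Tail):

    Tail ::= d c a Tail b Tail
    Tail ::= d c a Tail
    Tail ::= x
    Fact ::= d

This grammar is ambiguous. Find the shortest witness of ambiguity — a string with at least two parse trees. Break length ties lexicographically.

length 1: no string has ≥2 trees
length 4: no string has ≥2 trees
length 6: no string has ≥2 trees
length 7: no string has ≥2 trees
length 9: d c a d c a x b x has 2 parse trees

Two derivations of d c a d c a x b x:
  Tail ⇒ d c a Tail b Tail ⇒ d c a d c a Tail b Tail ⇒ d c a d c a x b Tail ⇒ d c a d c a x b x
  Tail ⇒ d c a Tail ⇒ d c a d c a Tail b Tail ⇒ d c a d c a x b Tail ⇒ d c a d c a x b x

d c a d c a x b x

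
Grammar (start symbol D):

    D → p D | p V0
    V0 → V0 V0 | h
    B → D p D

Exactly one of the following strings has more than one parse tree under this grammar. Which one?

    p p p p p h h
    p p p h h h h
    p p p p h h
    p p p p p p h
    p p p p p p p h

p p p h h h h

p p p p p h h: 1 tree
p p p h h h h: 5 trees
p p p p h h: 1 tree
p p p p p p h: 1 tree
p p p p p p p h: 1 tree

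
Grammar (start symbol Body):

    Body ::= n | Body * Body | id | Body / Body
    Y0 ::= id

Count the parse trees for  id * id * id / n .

Parse trees for id * id * id / n:
  [Body [Body id] * [Body [Body id] * [Body [Body id] / [Body n]]]]
  [Body [Body id] * [Body [Body [Body id] * [Body id]] / [Body n]]]
  [Body [Body [Body id] * [Body id]] * [Body [Body id] / [Body n]]]
  [Body [Body [Body id] * [Body [Body id] * [Body id]]] / [Body n]]
  [Body [Body [Body [Body id] * [Body id]] * [Body id]] / [Body n]]

5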